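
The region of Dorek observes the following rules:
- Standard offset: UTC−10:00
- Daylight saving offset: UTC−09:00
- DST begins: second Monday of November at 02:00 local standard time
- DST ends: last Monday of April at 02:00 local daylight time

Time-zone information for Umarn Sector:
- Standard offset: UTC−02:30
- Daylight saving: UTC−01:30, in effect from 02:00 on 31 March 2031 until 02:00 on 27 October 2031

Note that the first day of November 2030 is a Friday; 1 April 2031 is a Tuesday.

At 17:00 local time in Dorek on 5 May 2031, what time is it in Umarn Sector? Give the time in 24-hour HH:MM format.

1 November 2030 is a Friday, so the first Monday is November 4 and the second is November 11.
1 April 2031 is a Tuesday, so Mondays fall on 7, 14, 21, 28; the last is April 28.
5 May 2031 does not fall between 11 November 2030 and 28 April 2031, so daylight saving is not in effect and Dorek is at UTC−10:00.
17:00 Dorek + 10h = 03:00 UTC (rolling into the next day, 6 May 2031).
At the standard offset (UTC−02:30), 03:00 UTC − 2h30m = 00:30 Umarn Sector standard time.
The standard-time date in Umarn Sector, 6 May 2031, lies within the daylight-saving period (31 March – 27 October), so Umarn Sector is on daylight time, UTC−01:30.
03:00 UTC − 1h30m = 01:30 Umarn Sector.

01:30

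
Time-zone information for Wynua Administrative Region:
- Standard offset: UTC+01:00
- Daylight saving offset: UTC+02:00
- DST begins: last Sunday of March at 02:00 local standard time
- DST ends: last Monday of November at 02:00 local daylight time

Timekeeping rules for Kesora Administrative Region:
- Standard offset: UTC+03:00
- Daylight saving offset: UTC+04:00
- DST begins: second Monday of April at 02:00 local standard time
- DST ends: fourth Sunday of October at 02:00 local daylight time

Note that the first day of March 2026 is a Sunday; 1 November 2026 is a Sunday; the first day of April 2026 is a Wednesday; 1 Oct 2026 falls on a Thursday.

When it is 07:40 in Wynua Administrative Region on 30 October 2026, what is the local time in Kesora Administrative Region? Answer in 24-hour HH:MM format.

1 March 2026 is a Sunday, so Sundays fall on 1, 8, 15, 22, 29; the last is March 29.
1 November 2026 is a Sunday, so Mondays fall on 2, 9, 16, 23, 30; the last is November 30.
30 October 2026 falls between 29 March and 30 November, so daylight saving is in effect and Wynua Administrative Region is at UTC+02:00.
07:40 Wynua Administrative Region − 2h = 05:40 UTC.
1 April 2026 is a Wednesday, so the first Monday is April 6 and the second is April 13.
1 October 2026 is a Thursday, so the first Sunday is October 4 and the fourth is October 25.
At the standard offset (UTC+03:00), 05:40 UTC + 3h = 08:40 Kesora Administrative Region standard time.
The standard-time date in Kesora Administrative Region, 30 October 2026, does not fall between 13 April and 25 October, so daylight saving is not in effect and Kesora Administrative Region is at UTC+03:00.
05:40 UTC + 3h = 08:40 Kesora Administrative Region.

08:40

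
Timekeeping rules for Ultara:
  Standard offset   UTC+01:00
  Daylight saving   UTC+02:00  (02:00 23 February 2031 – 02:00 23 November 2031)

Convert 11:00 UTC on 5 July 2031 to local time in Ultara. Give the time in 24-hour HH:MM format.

13:00

At the standard offset (UTC+01:00), 11:00 UTC + 1h = 12:00 Ultara standard time.
The standard-time date in Ultara, 5 July 2031, falls between 23 February and 23 November, so daylight saving is in effect and Ultara is at UTC+02:00.
11:00 UTC + 2h = 13:00 local.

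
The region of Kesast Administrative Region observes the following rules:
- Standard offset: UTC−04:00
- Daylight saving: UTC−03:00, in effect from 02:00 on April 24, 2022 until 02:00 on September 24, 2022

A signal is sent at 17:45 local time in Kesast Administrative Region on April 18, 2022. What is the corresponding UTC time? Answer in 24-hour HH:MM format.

21:45

April 18, 2022 does not fall between 24 April and 24 September, so daylight saving is not in effect and Kesast Administrative Region is at UTC−04:00.
17:45 local + 4h = 21:45 UTC.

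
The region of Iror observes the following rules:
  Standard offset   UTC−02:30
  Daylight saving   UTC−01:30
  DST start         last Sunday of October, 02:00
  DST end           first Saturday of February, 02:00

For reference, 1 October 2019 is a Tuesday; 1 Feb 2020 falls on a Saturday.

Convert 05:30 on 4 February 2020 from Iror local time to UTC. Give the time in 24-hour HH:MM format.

08:00

1 October 2019 is a Tuesday, so Sundays fall on 6, 13, 20, 27; the last is October 27.
1 February 2020 is a Saturday, so the first Saturday is February 1.
4 February 2020 is outside the daylight-saving period (27 October 2019 – 1 February 2020), so Iror is on standard time, UTC−02:30.
05:30 local + 2h30m = 08:00 UTC.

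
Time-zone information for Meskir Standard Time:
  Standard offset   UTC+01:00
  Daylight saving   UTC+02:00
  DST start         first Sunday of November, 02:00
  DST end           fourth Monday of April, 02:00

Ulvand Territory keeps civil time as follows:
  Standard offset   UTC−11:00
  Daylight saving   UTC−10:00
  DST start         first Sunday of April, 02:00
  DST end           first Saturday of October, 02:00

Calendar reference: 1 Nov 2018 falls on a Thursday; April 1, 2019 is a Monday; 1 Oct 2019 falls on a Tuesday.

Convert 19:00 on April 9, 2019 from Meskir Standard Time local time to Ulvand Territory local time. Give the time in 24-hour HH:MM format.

07:00

1 November 2018 is a Thursday, so the first Sunday is November 4.
1 April 2019 is a Monday, so the first Monday is April 1 and the fourth is April 22.
Daylight saving runs 4 November 2018 – 22 April 2019; April 9, 2019 is inside that window, so Meskir Standard Time is at UTC+02:00.
19:00 Meskir Standard Time − 2h = 17:00 UTC.
1 April 2019 is a Monday, so the first Sunday is April 7.
1 October 2019 is a Tuesday, so the first Saturday is October 5.
At the standard offset (UTC−11:00), 17:00 UTC − 11h = 06:00 Ulvand Territory standard time.
Daylight saving runs 7 April – 5 October; the standard-time date in Ulvand Territory, April 9, 2019, is inside that window, so Ulvand Territory is at UTC−10:00.
17:00 UTC − 10h = 07:00 Ulvand Territory.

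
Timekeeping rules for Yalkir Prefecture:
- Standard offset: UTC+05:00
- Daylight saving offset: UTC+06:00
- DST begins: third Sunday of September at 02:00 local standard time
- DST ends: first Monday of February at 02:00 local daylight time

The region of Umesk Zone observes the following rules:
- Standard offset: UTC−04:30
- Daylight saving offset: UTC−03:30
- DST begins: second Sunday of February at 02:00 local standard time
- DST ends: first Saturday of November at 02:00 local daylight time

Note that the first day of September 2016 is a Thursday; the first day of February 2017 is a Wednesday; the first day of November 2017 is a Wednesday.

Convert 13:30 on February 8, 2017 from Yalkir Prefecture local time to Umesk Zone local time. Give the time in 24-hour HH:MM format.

04:00

1 September 2016 is a Thursday, so the first Sunday is September 4 and the third is September 18.
1 February 2017 is a Wednesday, so the first Monday is February 6.
February 8, 2017 does not fall between 18 September 2016 and 6 February 2017, so daylight saving is not in effect and Yalkir Prefecture is at UTC+05:00.
13:30 Yalkir Prefecture − 5h = 08:30 UTC.
1 February 2017 is a Wednesday, so the first Sunday is February 5 and the second is February 12.
1 November 2017 is a Wednesday, so the first Saturday is November 4.
At the standard offset (UTC−04:30), 08:30 UTC − 4h30m = 04:00 Umesk Zone standard time.
The standard-time date in Umesk Zone, February 8, 2017, does not fall between 12 February and 4 November, so daylight saving is not in effect and Umesk Zone is at UTC−04:30.
08:30 UTC − 4h30m = 04:00 Umesk Zone.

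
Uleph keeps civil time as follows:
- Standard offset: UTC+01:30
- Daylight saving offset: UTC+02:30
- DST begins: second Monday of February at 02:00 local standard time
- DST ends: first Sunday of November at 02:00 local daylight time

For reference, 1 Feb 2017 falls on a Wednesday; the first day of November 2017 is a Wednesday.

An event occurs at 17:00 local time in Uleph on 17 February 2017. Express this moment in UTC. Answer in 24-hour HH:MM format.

1 February 2017 is a Wednesday, so the first Monday is February 6 and the second is February 13.
1 November 2017 is a Wednesday, so the first Sunday is November 5.
17 February 2017 falls between 13 February and 5 November, so daylight saving is in effect and Uleph is at UTC+02:30.
17:00 local − 2h30m = 14:30 UTC.

14:30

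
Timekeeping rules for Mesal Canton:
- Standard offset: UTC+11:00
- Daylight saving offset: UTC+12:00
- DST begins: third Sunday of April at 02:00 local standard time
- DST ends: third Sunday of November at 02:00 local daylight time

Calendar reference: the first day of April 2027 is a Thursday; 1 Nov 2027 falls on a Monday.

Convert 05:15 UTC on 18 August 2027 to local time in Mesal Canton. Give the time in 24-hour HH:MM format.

17:15

1 April 2027 is a Thursday, so the first Sunday is April 4 and the third is April 18.
1 November 2027 is a Monday, so the first Sunday is November 7 and the third is November 21.
At the standard offset (UTC+11:00), 05:15 UTC + 11h = 16:15 Mesal Canton standard time.
Daylight saving runs 18 April – 21 November; the standard-time date in Mesal Canton, 18 August 2027, is inside that window, so Mesal Canton is at UTC+12:00.
05:15 UTC + 12h = 17:15 local.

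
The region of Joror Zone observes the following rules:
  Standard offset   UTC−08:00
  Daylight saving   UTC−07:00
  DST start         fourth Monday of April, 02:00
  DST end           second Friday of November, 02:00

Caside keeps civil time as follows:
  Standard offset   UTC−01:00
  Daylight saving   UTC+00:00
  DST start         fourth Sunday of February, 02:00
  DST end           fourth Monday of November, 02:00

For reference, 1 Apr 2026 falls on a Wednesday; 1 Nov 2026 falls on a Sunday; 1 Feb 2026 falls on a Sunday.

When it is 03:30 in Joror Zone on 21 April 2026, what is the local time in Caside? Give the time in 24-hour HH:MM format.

1 April 2026 is a Wednesday, so the first Monday is April 6 and the fourth is April 27.
1 November 2026 is a Sunday, so the first Friday is November 6 and the second is November 13.
21 April 2026 is outside the daylight-saving period (27 April – 13 November), so Joror Zone is on standard time, UTC−08:00.
03:30 Joror Zone + 8h = 11:30 UTC.
1 February 2026 is a Sunday, so the first Sunday is February 1 and the fourth is February 22.
1 November 2026 is a Sunday, so the first Monday is November 2 and the fourth is November 23.
At the standard offset (UTC−01:00), 11:30 UTC − 1h = 10:30 Caside standard time.
The standard-time date in Caside, 21 April 2026, lies within the daylight-saving period (22 February – 23 November), so Caside is on daylight time, UTC+00:00.
11:30 UTC + 0h = 11:30 Caside.

11:30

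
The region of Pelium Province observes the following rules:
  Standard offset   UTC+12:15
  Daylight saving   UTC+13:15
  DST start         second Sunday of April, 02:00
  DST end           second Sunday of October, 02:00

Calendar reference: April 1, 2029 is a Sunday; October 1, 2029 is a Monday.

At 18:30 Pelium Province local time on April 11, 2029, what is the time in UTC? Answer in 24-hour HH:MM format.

05:15

1 April 2029 is a Sunday, so the first Sunday is April 1 and the second is April 8.
1 October 2029 is a Monday, so the first Sunday is October 7 and the second is October 14.
April 11, 2029 falls between 8 April and 14 October, so daylight saving is in effect and Pelium Province is at UTC+13:15.
18:30 local − 13h15m = 05:15 UTC.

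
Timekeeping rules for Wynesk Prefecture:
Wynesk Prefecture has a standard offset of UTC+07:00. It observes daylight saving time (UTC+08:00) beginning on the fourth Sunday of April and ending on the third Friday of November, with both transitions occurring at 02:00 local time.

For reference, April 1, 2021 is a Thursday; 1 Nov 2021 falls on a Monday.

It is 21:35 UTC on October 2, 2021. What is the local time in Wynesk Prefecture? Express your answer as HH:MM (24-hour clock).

1 April 2021 is a Thursday, so the first Sunday is April 4 and the fourth is April 25.
1 November 2021 is a Monday, so the first Friday is November 5 and the third is November 19.
At the standard offset (UTC+07:00), 21:35 UTC + 7h = 04:35 Wynesk Prefecture standard time (rolling into the next day, 3 October 2021).
The standard-time date in Wynesk Prefecture, October 3, 2021, falls between 25 April and 19 November, so daylight saving is in effect and Wynesk Prefecture is at UTC+08:00.
21:35 UTC + 8h = 05:35 local (rolling into the next day, 3 October 2021).

05:35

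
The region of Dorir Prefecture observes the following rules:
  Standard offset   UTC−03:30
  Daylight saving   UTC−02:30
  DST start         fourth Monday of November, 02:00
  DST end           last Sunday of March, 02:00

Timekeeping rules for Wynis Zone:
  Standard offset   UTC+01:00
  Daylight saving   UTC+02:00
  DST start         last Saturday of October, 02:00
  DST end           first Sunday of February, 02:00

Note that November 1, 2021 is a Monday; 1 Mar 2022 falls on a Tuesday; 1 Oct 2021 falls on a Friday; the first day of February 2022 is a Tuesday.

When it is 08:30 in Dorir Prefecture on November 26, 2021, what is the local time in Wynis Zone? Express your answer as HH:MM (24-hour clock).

1 November 2021 is a Monday, so the first Monday is November 1 and the fourth is November 22.
1 March 2022 is a Tuesday, so Sundays fall on 6, 13, 20, 27; the last is March 27.
November 26, 2021 falls between 22 November 2021 and 27 March 2022, so daylight saving is in effect and Dorir Prefecture is at UTC−02:30.
08:30 Dorir Prefecture + 2h30m = 11:00 UTC.
1 October 2021 is a Friday, so Saturdays fall on 2, 9, 16, 23, 30; the last is October 30.
1 February 2022 is a Tuesday, so the first Sunday is February 6.
At the standard offset (UTC+01:00), 11:00 UTC + 1h = 12:00 Wynis Zone standard time.
Daylight saving runs 30 October 2021 – 6 February 2022; the standard-time date in Wynis Zone, November 26, 2021, is inside that window, so Wynis Zone is at UTC+02:00.
11:00 UTC + 2h = 13:00 Wynis Zone.

13:00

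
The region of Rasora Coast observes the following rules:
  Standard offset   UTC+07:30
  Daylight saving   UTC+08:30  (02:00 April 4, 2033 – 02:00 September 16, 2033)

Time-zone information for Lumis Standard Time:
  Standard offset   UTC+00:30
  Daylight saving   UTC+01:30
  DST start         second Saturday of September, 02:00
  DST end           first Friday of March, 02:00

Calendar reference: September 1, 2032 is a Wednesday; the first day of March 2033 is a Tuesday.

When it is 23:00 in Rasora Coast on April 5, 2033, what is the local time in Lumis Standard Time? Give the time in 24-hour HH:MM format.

15:00

April 5, 2033 falls between 4 April and 16 September, so daylight saving is in effect and Rasora Coast is at UTC+08:30.
23:00 Rasora Coast − 8h30m = 14:30 UTC.
1 September 2032 is a Wednesday, so the first Saturday is September 4 and the second is September 11.
1 March 2033 is a Tuesday, so the first Friday is March 4.
At the standard offset (UTC+00:30), 14:30 UTC + 0h30m = 15:00 Lumis Standard Time standard time.
The standard-time date in Lumis Standard Time, April 5, 2033, is outside the daylight-saving period (11 September 2032 – 4 March 2033), so Lumis Standard Time is on standard time, UTC+00:30.
14:30 UTC + 0h30m = 15:00 Lumis Standard Time.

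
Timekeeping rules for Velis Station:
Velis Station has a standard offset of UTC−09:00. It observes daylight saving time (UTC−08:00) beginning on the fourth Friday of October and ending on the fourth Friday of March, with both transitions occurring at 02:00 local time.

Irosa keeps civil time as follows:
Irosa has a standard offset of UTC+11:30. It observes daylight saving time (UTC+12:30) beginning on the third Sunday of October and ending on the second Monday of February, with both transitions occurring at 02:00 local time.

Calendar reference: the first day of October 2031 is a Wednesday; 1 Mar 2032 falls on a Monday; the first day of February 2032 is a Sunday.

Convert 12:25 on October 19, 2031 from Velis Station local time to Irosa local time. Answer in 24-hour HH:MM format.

09:55

1 October 2031 is a Wednesday, so the first Friday is October 3 and the fourth is October 24.
1 March 2032 is a Monday, so the first Friday is March 5 and the fourth is March 26.
Daylight saving runs 24 October 2031 – 26 March 2032; October 19, 2031 is outside that window, so Velis Station is on standard time at UTC−09:00.
12:25 Velis Station + 9h = 21:25 UTC.
1 October 2031 is a Wednesday, so the first Sunday is October 5 and the third is October 19.
1 February 2032 is a Sunday, so the first Monday is February 2 and the second is February 9.
At the standard offset (UTC+11:30), 21:25 UTC + 11h30m = 08:55 Irosa standard time (rolling into the next day, 20 October 2031).
The standard-time date in Irosa, October 20, 2031, falls between 19 October 2031 and 9 February 2032, so daylight saving is in effect and Irosa is at UTC+12:30.
21:25 UTC + 12h30m = 09:55 Irosa (rolling into the next day, 20 October 2031).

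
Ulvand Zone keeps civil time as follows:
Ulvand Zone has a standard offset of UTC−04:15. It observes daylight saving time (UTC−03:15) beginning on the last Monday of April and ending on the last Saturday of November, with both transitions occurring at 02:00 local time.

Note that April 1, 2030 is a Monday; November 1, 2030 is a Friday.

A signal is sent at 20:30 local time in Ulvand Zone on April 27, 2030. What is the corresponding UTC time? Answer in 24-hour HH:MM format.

00:45

1 April 2030 is a Monday, so Mondays fall on 1, 8, 15, 22, 29; the last is April 29.
1 November 2030 is a Friday, so Saturdays fall on 2, 9, 16, 23, 30; the last is November 30.
April 27, 2030 does not fall between 29 April and 30 November, so daylight saving is not in effect and Ulvand Zone is at UTC−04:15.
20:30 local + 4h15m = 00:45 UTC (rolling into the next day, 28 April 2030).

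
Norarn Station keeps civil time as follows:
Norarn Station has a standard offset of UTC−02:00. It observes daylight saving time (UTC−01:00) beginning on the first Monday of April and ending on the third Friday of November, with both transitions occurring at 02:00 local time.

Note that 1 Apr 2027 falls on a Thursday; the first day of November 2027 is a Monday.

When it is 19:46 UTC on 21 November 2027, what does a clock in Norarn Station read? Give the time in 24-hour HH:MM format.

1 April 2027 is a Thursday, so the first Monday is April 5.
1 November 2027 is a Monday, so the first Friday is November 5 and the third is November 19.
At the standard offset (UTC−02:00), 19:46 UTC − 2h = 17:46 Norarn Station standard time.
The standard-time date in Norarn Station, 21 November 2027, is outside the daylight-saving period (5 April – 19 November), so Norarn Station is on standard time, UTC−02:00.
19:46 UTC − 2h = 17:46 local.

17:46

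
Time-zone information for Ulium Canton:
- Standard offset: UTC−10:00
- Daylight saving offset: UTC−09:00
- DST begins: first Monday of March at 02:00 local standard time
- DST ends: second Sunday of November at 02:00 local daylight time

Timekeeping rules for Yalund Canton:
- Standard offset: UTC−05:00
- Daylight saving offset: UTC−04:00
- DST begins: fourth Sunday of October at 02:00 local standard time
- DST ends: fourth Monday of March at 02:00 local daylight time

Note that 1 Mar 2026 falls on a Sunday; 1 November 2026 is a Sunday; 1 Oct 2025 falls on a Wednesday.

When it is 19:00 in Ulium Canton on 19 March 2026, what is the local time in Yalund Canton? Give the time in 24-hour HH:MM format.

00:00

1 March 2026 is a Sunday, so the first Monday is March 2.
1 November 2026 is a Sunday, so the first Sunday is November 1 and the second is November 8.
19 March 2026 lies within the daylight-saving period (2 March – 8 November), so Ulium Canton is on daylight time, UTC−09:00.
19:00 Ulium Canton + 9h = 04:00 UTC (rolling into the next day, 20 March 2026).
1 October 2025 is a Wednesday, so the first Sunday is October 5 and the fourth is October 26.
1 March 2026 is a Sunday, so the first Monday is March 2 and the fourth is March 23.
At the standard offset (UTC−05:00), 04:00 UTC − 5h = 23:00 Yalund Canton standard time (rolling into the previous day, 19 March 2026).
Daylight saving runs 26 October 2025 – 23 March 2026; the standard-time date in Yalund Canton, 19 March 2026, is inside that window, so Yalund Canton is at UTC−04:00.
04:00 UTC − 4h = 00:00 Yalund Canton.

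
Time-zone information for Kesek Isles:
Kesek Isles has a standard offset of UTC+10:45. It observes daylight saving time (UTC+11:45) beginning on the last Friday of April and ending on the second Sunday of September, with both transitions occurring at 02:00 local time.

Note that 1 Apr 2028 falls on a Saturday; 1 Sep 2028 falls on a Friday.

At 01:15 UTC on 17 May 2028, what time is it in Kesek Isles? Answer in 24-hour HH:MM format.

1 April 2028 is a Saturday, so Fridays fall on 7, 14, 21, 28; the last is April 28.
1 September 2028 is a Friday, so the first Sunday is September 3 and the second is September 10.
At the standard offset (UTC+10:45), 01:15 UTC + 10h45m = 12:00 Kesek Isles standard time.
The standard-time date in Kesek Isles, 17 May 2028, falls between 28 April and 10 September, so daylight saving is in effect and Kesek Isles is at UTC+11:45.
01:15 UTC + 11h45m = 13:00 local.

13:00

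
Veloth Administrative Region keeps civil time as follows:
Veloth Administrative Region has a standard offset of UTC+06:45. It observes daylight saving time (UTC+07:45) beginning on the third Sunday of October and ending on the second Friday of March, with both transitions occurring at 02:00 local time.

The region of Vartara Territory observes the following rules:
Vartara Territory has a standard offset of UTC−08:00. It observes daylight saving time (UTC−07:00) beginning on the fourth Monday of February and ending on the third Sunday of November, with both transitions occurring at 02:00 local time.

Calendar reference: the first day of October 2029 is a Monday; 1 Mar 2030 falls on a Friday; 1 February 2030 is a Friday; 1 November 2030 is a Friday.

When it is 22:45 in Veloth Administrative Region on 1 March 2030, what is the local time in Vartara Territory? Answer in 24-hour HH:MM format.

08:00

1 October 2029 is a Monday, so the first Sunday is October 7 and the third is October 21.
1 March 2030 is a Friday, so the first Friday is March 1 and the second is March 8.
1 March 2030 lies within the daylight-saving period (21 October 2029 – 8 March 2030), so Veloth Administrative Region is on daylight time, UTC+07:45.
22:45 Veloth Administrative Region − 7h45m = 15:00 UTC.
1 February 2030 is a Friday, so the first Monday is February 4 and the fourth is February 25.
1 November 2030 is a Friday, so the first Sunday is November 3 and the third is November 17.
At the standard offset (UTC−08:00), 15:00 UTC − 8h = 07:00 Vartara Territory standard time.
The standard-time date in Vartara Territory, 1 March 2030, falls between 25 February and 17 November, so daylight saving is in effect and Vartara Territory is at UTC−07:00.
15:00 UTC − 7h = 08:00 Vartara Territory.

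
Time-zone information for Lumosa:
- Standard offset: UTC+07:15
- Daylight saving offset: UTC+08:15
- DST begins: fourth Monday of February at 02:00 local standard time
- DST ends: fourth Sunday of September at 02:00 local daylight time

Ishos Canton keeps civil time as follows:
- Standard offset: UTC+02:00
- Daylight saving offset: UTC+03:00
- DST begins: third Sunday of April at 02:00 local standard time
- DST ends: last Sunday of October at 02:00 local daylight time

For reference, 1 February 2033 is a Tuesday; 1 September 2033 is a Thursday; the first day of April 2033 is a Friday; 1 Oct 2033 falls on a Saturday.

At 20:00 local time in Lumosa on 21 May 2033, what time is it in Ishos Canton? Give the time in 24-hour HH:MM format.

1 February 2033 is a Tuesday, so the first Monday is February 7 and the fourth is February 28.
1 September 2033 is a Thursday, so the first Sunday is September 4 and the fourth is September 25.
21 May 2033 falls between 28 February and 25 September, so daylight saving is in effect and Lumosa is at UTC+08:15.
20:00 Lumosa − 8h15m = 11:45 UTC.
1 April 2033 is a Friday, so the first Sunday is April 3 and the third is April 17.
1 October 2033 is a Saturday, so Sundays fall on 2, 9, 16, 23, 30; the last is October 30.
At the standard offset (UTC+02:00), 11:45 UTC + 2h = 13:45 Ishos Canton standard time.
The standard-time date in Ishos Canton, 21 May 2033, falls between 17 April and 30 October, so daylight saving is in effect and Ishos Canton is at UTC+03:00.
11:45 UTC + 3h = 14:45 Ishos Canton.

14:45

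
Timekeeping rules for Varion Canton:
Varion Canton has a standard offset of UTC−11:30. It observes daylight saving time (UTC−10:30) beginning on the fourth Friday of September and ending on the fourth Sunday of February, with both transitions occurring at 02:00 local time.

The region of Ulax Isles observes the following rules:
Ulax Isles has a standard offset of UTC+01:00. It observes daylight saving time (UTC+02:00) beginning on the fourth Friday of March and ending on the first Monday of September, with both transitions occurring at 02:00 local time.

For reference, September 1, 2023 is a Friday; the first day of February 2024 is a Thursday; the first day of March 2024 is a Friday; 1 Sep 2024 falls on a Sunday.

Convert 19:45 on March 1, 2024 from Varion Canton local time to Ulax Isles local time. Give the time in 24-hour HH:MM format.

1 September 2023 is a Friday, so the first Friday is September 1 and the fourth is September 22.
1 February 2024 is a Thursday, so the first Sunday is February 4 and the fourth is February 25.
March 1, 2024 is outside the daylight-saving period (22 September 2023 – 25 February 2024), so Varion Canton is on standard time, UTC−11:30.
19:45 Varion Canton + 11h30m = 07:15 UTC (rolling into the next day, 2 March 2024).
1 March 2024 is a Friday, so the first Friday is March 1 and the fourth is March 22.
1 September 2024 is a Sunday, so the first Monday is September 2.
At the standard offset (UTC+01:00), 07:15 UTC + 1h = 08:15 Ulax Isles standard time.
Daylight saving runs 22 March – 2 September; the standard-time date in Ulax Isles, March 2, 2024, is outside that window, so Ulax Isles is on standard time at UTC+01:00.
07:15 UTC + 1h = 08:15 Ulax Isles.

08:15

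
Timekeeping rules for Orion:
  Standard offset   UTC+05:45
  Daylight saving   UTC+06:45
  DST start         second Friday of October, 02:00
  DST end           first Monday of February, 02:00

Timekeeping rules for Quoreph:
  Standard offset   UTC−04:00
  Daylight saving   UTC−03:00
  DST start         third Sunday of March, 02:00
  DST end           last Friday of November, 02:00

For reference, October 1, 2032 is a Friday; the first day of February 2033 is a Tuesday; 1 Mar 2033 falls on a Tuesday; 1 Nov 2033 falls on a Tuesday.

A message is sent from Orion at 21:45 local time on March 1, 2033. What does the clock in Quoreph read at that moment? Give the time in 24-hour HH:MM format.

12:00

1 October 2032 is a Friday, so the first Friday is October 1 and the second is October 8.
1 February 2033 is a Tuesday, so the first Monday is February 7.
March 1, 2033 is outside the daylight-saving period (8 October 2032 – 7 February 2033), so Orion is on standard time, UTC+05:45.
21:45 Orion − 5h45m = 16:00 UTC.
1 March 2033 is a Tuesday, so the first Sunday is March 6 and the third is March 20.
1 November 2033 is a Tuesday, so Fridays fall on 4, 11, 18, 25; the last is November 25.
At the standard offset (UTC−04:00), 16:00 UTC − 4h = 12:00 Quoreph standard time.
The standard-time date in Quoreph, March 1, 2033, is outside the daylight-saving period (20 March – 25 November), so Quoreph is on standard time, UTC−04:00.
16:00 UTC − 4h = 12:00 Quoreph.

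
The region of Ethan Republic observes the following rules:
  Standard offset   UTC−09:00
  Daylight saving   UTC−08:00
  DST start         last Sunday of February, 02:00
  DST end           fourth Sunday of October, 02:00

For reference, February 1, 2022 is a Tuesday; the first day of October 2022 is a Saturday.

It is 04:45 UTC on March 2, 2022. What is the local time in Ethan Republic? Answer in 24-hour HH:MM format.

20:45

1 February 2022 is a Tuesday, so Sundays fall on 6, 13, 20, 27; the last is February 27.
1 October 2022 is a Saturday, so the first Sunday is October 2 and the fourth is October 23.
At the standard offset (UTC−09:00), 04:45 UTC − 9h = 19:45 Ethan Republic standard time (rolling into the previous day, 1 March 2022).
The standard-time date in Ethan Republic, March 1, 2022, falls between 27 February and 23 October, so daylight saving is in effect and Ethan Republic is at UTC−08:00.
04:45 UTC − 8h = 20:45 local (rolling into the previous day, 1 March 2022).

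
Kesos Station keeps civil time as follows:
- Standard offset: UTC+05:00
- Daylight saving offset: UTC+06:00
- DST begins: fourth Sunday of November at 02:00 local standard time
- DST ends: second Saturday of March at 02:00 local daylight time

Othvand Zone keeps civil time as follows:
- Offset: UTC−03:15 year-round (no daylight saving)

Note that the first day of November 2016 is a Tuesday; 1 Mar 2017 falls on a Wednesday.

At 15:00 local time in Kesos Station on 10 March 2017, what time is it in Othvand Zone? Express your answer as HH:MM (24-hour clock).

1 November 2016 is a Tuesday, so the first Sunday is November 6 and the fourth is November 27.
1 March 2017 is a Wednesday, so the first Saturday is March 4 and the second is March 11.
Daylight saving runs 27 November 2016 – 11 March 2017; 10 March 2017 is inside that window, so Kesos Station is at UTC+06:00.
15:00 Kesos Station − 6h = 09:00 UTC.
Othvand Zone has no daylight saving, so its offset is UTC−03:15 year-round.
09:00 UTC − 3h15m = 05:45 Othvand Zone.

05:45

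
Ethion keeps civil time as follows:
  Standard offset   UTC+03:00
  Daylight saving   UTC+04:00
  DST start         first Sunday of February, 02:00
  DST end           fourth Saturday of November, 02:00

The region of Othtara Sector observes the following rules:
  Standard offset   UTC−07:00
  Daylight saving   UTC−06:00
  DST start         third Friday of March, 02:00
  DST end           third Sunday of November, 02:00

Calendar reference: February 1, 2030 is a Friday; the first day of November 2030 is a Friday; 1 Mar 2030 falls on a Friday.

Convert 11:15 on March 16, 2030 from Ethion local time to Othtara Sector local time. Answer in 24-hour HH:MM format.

1 February 2030 is a Friday, so the first Sunday is February 3.
1 November 2030 is a Friday, so the first Saturday is November 2 and the fourth is November 23.
Daylight saving runs 3 February – 23 November; March 16, 2030 is inside that window, so Ethion is at UTC+04:00.
11:15 Ethion − 4h = 07:15 UTC.
1 March 2030 is a Friday, so the first Friday is March 1 and the third is March 15.
1 November 2030 is a Friday, so the first Sunday is November 3 and the third is November 17.
At the standard offset (UTC−07:00), 07:15 UTC − 7h = 00:15 Othtara Sector standard time.
The standard-time date in Othtara Sector, March 16, 2030, lies within the daylight-saving period (15 March – 17 November), so Othtara Sector is on daylight time, UTC−06:00.
07:15 UTC − 6h = 01:15 Othtara Sector.

01:15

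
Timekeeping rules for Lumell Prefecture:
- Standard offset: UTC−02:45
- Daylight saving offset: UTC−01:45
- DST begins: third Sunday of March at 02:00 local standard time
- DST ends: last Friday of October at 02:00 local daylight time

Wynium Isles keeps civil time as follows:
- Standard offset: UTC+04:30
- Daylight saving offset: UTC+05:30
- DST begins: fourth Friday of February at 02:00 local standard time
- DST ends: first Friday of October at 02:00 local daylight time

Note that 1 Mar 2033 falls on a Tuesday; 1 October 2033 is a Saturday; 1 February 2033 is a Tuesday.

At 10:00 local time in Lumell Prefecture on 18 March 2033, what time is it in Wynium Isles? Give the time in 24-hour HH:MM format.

18:15

1 March 2033 is a Tuesday, so the first Sunday is March 6 and the third is March 20.
1 October 2033 is a Saturday, so Fridays fall on 7, 14, 21, 28; the last is October 28.
18 March 2033 is outside the daylight-saving period (20 March – 28 October), so Lumell Prefecture is on standard time, UTC−02:45.
10:00 Lumell Prefecture + 2h45m = 12:45 UTC.
1 February 2033 is a Tuesday, so the first Friday is February 4 and the fourth is February 25.
1 October 2033 is a Saturday, so the first Friday is October 7.
At the standard offset (UTC+04:30), 12:45 UTC + 4h30m = 17:15 Wynium Isles standard time.
Daylight saving runs 25 February – 7 October; the standard-time date in Wynium Isles, 18 March 2033, is inside that window, so Wynium Isles is at UTC+05:30.
12:45 UTC + 5h30m = 18:15 Wynium Isles.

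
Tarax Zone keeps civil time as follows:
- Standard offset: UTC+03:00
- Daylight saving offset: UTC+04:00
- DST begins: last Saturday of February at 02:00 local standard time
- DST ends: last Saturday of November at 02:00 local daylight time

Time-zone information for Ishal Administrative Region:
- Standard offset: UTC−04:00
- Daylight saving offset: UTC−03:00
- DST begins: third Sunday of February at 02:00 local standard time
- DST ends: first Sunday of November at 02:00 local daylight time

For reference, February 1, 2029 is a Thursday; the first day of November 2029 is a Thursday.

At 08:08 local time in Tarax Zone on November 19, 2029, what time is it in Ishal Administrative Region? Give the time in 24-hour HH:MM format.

1 February 2029 is a Thursday, so Saturdays fall on 3, 10, 17, 24; the last is February 24.
1 November 2029 is a Thursday, so Saturdays fall on 3, 10, 17, 24; the last is November 24.
November 19, 2029 lies within the daylight-saving period (24 February – 24 November), so Tarax Zone is on daylight time, UTC+04:00.
08:08 Tarax Zone − 4h = 04:08 UTC.
1 February 2029 is a Thursday, so the first Sunday is February 4 and the third is February 18.
1 November 2029 is a Thursday, so the first Sunday is November 4.
At the standard offset (UTC−04:00), 04:08 UTC − 4h = 00:08 Ishal Administrative Region standard time.
Daylight saving runs 18 February – 4 November; the standard-time date in Ishal Administrative Region, November 19, 2029, is outside that window, so Ishal Administrative Region is on standard time at UTC−04:00.
04:08 UTC − 4h = 00:08 Ishal Administrative Region.

00:08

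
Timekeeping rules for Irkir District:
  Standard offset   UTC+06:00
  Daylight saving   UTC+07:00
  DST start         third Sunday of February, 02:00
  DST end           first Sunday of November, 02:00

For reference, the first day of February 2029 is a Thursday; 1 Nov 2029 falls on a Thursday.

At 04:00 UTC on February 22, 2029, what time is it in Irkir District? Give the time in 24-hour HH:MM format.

1 February 2029 is a Thursday, so the first Sunday is February 4 and the third is February 18.
1 November 2029 is a Thursday, so the first Sunday is November 4.
At the standard offset (UTC+06:00), 04:00 UTC + 6h = 10:00 Irkir District standard time.
The standard-time date in Irkir District, February 22, 2029, falls between 18 February and 4 November, so daylight saving is in effect and Irkir District is at UTC+07:00.
04:00 UTC + 7h = 11:00 local.

11:00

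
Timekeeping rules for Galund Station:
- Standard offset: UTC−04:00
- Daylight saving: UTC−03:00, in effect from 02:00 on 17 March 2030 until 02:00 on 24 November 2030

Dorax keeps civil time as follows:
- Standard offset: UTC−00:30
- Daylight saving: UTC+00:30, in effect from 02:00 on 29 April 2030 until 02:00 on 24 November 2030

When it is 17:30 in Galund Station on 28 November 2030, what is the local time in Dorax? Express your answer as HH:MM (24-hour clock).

Daylight saving runs 17 March – 24 November; 28 November 2030 is outside that window, so Galund Station is on standard time at UTC−04:00.
17:30 Galund Station + 4h = 21:30 UTC.
At the standard offset (UTC−00:30), 21:30 UTC − 0h30m = 21:00 Dorax standard time.
The standard-time date in Dorax, 28 November 2030, is outside the daylight-saving period (29 April – 24 November), so Dorax is on standard time, UTC−00:30.
21:30 UTC − 0h30m = 21:00 Dorax.

21:00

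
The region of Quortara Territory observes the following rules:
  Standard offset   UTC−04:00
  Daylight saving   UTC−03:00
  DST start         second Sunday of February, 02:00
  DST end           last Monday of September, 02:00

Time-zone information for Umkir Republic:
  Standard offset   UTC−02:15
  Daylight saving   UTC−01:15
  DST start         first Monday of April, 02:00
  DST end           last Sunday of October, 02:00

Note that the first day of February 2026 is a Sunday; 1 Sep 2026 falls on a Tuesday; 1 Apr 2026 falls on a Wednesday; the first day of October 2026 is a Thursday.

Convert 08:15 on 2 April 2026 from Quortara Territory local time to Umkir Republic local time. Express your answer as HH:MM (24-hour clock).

1 February 2026 is a Sunday, so the first Sunday is February 1 and the second is February 8.
1 September 2026 is a Tuesday, so Mondays fall on 7, 14, 21, 28; the last is September 28.
2 April 2026 falls between 8 February and 28 September, so daylight saving is in effect and Quortara Territory is at UTC−03:00.
08:15 Quortara Territory + 3h = 11:15 UTC.
1 April 2026 is a Wednesday, so the first Monday is April 6.
1 October 2026 is a Thursday, so Sundays fall on 4, 11, 18, 25; the last is October 25.
At the standard offset (UTC−02:15), 11:15 UTC − 2h15m = 09:00 Umkir Republic standard time.
Daylight saving runs 6 April – 25 October; the standard-time date in Umkir Republic, 2 April 2026, is outside that window, so Umkir Republic is on standard time at UTC−02:15.
11:15 UTC − 2h15m = 09:00 Umkir Republic.

09:00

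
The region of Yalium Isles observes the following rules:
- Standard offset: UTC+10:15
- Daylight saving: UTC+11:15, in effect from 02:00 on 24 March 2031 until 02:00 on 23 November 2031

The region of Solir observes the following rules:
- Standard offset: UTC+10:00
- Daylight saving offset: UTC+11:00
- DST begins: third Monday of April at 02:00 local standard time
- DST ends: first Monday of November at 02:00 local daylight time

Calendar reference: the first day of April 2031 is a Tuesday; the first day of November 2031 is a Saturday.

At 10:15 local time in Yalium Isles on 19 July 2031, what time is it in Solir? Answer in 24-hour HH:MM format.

Daylight saving runs 24 March – 23 November; 19 July 2031 is inside that window, so Yalium Isles is at UTC+11:15.
10:15 Yalium Isles − 11h15m = 23:00 UTC (rolling into the previous day, 18 July 2031).
1 April 2031 is a Tuesday, so the first Monday is April 7 and the third is April 21.
1 November 2031 is a Saturday, so the first Monday is November 3.
At the standard offset (UTC+10:00), 23:00 UTC + 10h = 09:00 Solir standard time (rolling into the next day, 19 July 2031).
Daylight saving runs 21 April – 3 November; the standard-time date in Solir, 19 July 2031, is inside that window, so Solir is at UTC+11:00.
23:00 UTC + 11h = 10:00 Solir (rolling into the next day, 19 July 2031).

10:00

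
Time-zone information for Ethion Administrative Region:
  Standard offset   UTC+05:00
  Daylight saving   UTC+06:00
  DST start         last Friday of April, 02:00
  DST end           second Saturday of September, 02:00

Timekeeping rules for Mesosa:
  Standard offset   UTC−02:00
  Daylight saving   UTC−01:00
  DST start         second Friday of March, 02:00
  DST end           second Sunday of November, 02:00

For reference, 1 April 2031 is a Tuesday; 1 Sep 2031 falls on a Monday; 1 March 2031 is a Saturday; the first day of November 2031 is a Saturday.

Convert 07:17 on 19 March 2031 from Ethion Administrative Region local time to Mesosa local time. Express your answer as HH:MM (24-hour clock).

01:17

1 April 2031 is a Tuesday, so Fridays fall on 4, 11, 18, 25; the last is April 25.
1 September 2031 is a Monday, so the first Saturday is September 6 and the second is September 13.
19 March 2031 is outside the daylight-saving period (25 April – 13 September), so Ethion Administrative Region is on standard time, UTC+05:00.
07:17 Ethion Administrative Region − 5h = 02:17 UTC.
1 March 2031 is a Saturday, so the first Friday is March 7 and the second is March 14.
1 November 2031 is a Saturday, so the first Sunday is November 2 and the second is November 9.
At the standard offset (UTC−02:00), 02:17 UTC − 2h = 00:17 Mesosa standard time.
Daylight saving runs 14 March – 9 November; the standard-time date in Mesosa, 19 March 2031, is inside that window, so Mesosa is at UTC−01:00.
02:17 UTC − 1h = 01:17 Mesosa.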